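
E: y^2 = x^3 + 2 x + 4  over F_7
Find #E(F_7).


For each x in F_7, count y with y^2 = x^3 + 2 x + 4 mod 7:
  x = 0: RHS = 4, y in [2, 5]  -> 2 point(s)
  x = 1: RHS = 0, y in [0]  -> 1 point(s)
  x = 2: RHS = 2, y in [3, 4]  -> 2 point(s)
  x = 3: RHS = 2, y in [3, 4]  -> 2 point(s)
  x = 6: RHS = 1, y in [1, 6]  -> 2 point(s)
Affine points: 9. Add the point at infinity: total = 10.

#E(F_7) = 10


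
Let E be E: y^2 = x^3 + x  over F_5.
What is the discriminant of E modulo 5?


4 a^3 + 27 b^2 = 4*1^3 + 27*0^2 = 4 + 0 = 4
Delta = -16 * (4) = -64
Delta mod 5 = 1

Delta = 1 (mod 5)


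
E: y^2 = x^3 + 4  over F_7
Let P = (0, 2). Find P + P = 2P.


Doubling: s = (3 x1^2 + a) / (2 y1)
s = (3*0^2 + 0) / (2*2) mod 7 = 0
x3 = s^2 - 2 x1 mod 7 = 0^2 - 2*0 = 0
y3 = s (x1 - x3) - y1 mod 7 = 0 * (0 - 0) - 2 = 5

2P = (0, 5)


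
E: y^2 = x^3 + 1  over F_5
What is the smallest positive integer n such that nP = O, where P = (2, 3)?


Compute successive multiples of P until we hit O:
  1P = (2, 3)
  2P = (0, 1)
  3P = (4, 0)
  4P = (0, 4)
  5P = (2, 2)
  6P = O

ord(P) = 6


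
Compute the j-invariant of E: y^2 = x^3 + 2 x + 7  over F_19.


Delta = -16(4 a^3 + 27 b^2) mod 19 = 18
-1728 * (4 a)^3 = -1728 * (4*2)^3 mod 19 = 18
j = 18 * 18^(-1) mod 19 = 1

j = 1 (mod 19)


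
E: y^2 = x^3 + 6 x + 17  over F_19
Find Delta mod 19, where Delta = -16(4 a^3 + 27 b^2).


4 a^3 + 27 b^2 = 4*6^3 + 27*17^2 = 864 + 7803 = 8667
Delta = -16 * (8667) = -138672
Delta mod 19 = 9

Delta = 9 (mod 19)


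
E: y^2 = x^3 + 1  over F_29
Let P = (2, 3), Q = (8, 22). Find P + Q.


P != Q, so use the chord formula.
s = (y2 - y1) / (x2 - x1) = (19) / (6) mod 29 = 8
x3 = s^2 - x1 - x2 mod 29 = 8^2 - 2 - 8 = 25
y3 = s (x1 - x3) - y1 mod 29 = 8 * (2 - 25) - 3 = 16

P + Q = (25, 16)


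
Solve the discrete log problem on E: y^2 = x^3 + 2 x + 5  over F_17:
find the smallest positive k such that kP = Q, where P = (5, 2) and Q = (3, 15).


Enumerate multiples of P until we hit Q = (3, 15):
  1P = (5, 2)
  2P = (11, 10)
  3P = (16, 6)
  4P = (4, 3)
  5P = (9, 2)
  6P = (3, 15)
Match found at i = 6.

k = 6


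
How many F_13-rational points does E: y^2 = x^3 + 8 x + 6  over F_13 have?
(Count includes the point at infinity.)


For each x in F_13, count y with y^2 = x^3 + 8 x + 6 mod 13:
  x = 2: RHS = 4, y in [2, 11]  -> 2 point(s)
  x = 6: RHS = 10, y in [6, 7]  -> 2 point(s)
  x = 8: RHS = 10, y in [6, 7]  -> 2 point(s)
  x = 9: RHS = 1, y in [1, 12]  -> 2 point(s)
  x = 12: RHS = 10, y in [6, 7]  -> 2 point(s)
Affine points: 10. Add the point at infinity: total = 11.

#E(F_13) = 11


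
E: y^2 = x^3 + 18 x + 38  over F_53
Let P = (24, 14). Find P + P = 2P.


Doubling: s = (3 x1^2 + a) / (2 y1)
s = (3*24^2 + 18) / (2*14) mod 53 = 51
x3 = s^2 - 2 x1 mod 53 = 51^2 - 2*24 = 9
y3 = s (x1 - x3) - y1 mod 53 = 51 * (24 - 9) - 14 = 9

2P = (9, 9)


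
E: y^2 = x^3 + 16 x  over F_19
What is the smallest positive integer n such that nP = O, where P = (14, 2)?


Compute successive multiples of P until we hit O:
  1P = (14, 2)
  2P = (11, 14)
  3P = (10, 1)
  4P = (1, 6)
  5P = (15, 10)
  6P = (16, 1)
  7P = (13, 7)
  8P = (17, 13)
  ... (continuing to 20P)
  20P = O

ord(P) = 20


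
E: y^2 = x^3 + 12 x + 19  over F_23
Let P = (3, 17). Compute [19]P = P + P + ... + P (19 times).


k = 19 = 10011_2 (binary, LSB first: 11001)
Double-and-add from P = (3, 17):
  bit 0 = 1: acc = O + (3, 17) = (3, 17)
  bit 1 = 1: acc = (3, 17) + (6, 10) = (22, 12)
  bit 2 = 0: acc unchanged = (22, 12)
  bit 3 = 0: acc unchanged = (22, 12)
  bit 4 = 1: acc = (22, 12) + (7, 3) = (10, 9)

19P = (10, 9)


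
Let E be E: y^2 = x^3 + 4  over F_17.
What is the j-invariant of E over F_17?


Delta = -16(4 a^3 + 27 b^2) mod 17 = 7
-1728 * (4 a)^3 = -1728 * (4*0)^3 mod 17 = 0
j = 0 * 7^(-1) mod 17 = 0

j = 0 (mod 17)


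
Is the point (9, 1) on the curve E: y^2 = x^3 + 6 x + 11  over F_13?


Check whether y^2 = x^3 + 6 x + 11 (mod 13) for (x, y) = (9, 1).
LHS: y^2 = 1^2 mod 13 = 1
RHS: x^3 + 6 x + 11 = 9^3 + 6*9 + 11 mod 13 = 1
LHS = RHS

Yes, on the curve


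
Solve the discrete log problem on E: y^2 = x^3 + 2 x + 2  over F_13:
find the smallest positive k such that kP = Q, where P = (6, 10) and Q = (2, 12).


Enumerate multiples of P until we hit Q = (2, 12):
  1P = (6, 10)
  2P = (2, 12)
Match found at i = 2.

k = 2


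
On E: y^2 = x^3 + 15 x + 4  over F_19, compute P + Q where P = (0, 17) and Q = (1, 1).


P != Q, so use the chord formula.
s = (y2 - y1) / (x2 - x1) = (3) / (1) mod 19 = 3
x3 = s^2 - x1 - x2 mod 19 = 3^2 - 0 - 1 = 8
y3 = s (x1 - x3) - y1 mod 19 = 3 * (0 - 8) - 17 = 16

P + Q = (8, 16)


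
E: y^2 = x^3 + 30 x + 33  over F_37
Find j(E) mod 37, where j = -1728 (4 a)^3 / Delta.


Delta = -16(4 a^3 + 27 b^2) mod 37 = 18
-1728 * (4 a)^3 = -1728 * (4*30)^3 mod 37 = 27
j = 27 * 18^(-1) mod 37 = 20

j = 20 (mod 37)


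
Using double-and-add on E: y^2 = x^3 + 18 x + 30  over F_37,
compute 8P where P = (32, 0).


k = 8 = 1000_2 (binary, LSB first: 0001)
Double-and-add from P = (32, 0):
  bit 0 = 0: acc unchanged = O
  bit 1 = 0: acc unchanged = O
  bit 2 = 0: acc unchanged = O
  bit 3 = 1: acc = O + O = O

8P = O


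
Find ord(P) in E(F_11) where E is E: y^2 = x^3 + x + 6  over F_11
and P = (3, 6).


Compute successive multiples of P until we hit O:
  1P = (3, 6)
  2P = (8, 8)
  3P = (5, 2)
  4P = (7, 2)
  5P = (2, 4)
  6P = (10, 2)
  7P = (10, 9)
  8P = (2, 7)
  ... (continuing to 13P)
  13P = O

ord(P) = 13


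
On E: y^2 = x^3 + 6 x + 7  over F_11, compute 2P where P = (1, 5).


Doubling: s = (3 x1^2 + a) / (2 y1)
s = (3*1^2 + 6) / (2*5) mod 11 = 2
x3 = s^2 - 2 x1 mod 11 = 2^2 - 2*1 = 2
y3 = s (x1 - x3) - y1 mod 11 = 2 * (1 - 2) - 5 = 4

2P = (2, 4)


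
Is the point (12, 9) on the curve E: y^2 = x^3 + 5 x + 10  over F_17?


Check whether y^2 = x^3 + 5 x + 10 (mod 17) for (x, y) = (12, 9).
LHS: y^2 = 9^2 mod 17 = 13
RHS: x^3 + 5 x + 10 = 12^3 + 5*12 + 10 mod 17 = 13
LHS = RHS

Yes, on the curve


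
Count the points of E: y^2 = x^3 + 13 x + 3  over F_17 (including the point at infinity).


For each x in F_17, count y with y^2 = x^3 + 13 x + 3 mod 17:
  x = 1: RHS = 0, y in [0]  -> 1 point(s)
  x = 3: RHS = 1, y in [1, 16]  -> 2 point(s)
  x = 4: RHS = 0, y in [0]  -> 1 point(s)
  x = 6: RHS = 8, y in [5, 12]  -> 2 point(s)
  x = 9: RHS = 16, y in [4, 13]  -> 2 point(s)
  x = 11: RHS = 15, y in [7, 10]  -> 2 point(s)
  x = 12: RHS = 0, y in [0]  -> 1 point(s)
Affine points: 11. Add the point at infinity: total = 12.

#E(F_17) = 12


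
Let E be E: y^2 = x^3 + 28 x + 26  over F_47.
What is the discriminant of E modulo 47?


4 a^3 + 27 b^2 = 4*28^3 + 27*26^2 = 87808 + 18252 = 106060
Delta = -16 * (106060) = -1696960
Delta mod 47 = 22

Delta = 22 (mod 47)


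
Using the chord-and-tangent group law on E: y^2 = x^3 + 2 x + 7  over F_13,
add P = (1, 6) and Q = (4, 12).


P != Q, so use the chord formula.
s = (y2 - y1) / (x2 - x1) = (6) / (3) mod 13 = 2
x3 = s^2 - x1 - x2 mod 13 = 2^2 - 1 - 4 = 12
y3 = s (x1 - x3) - y1 mod 13 = 2 * (1 - 12) - 6 = 11

P + Q = (12, 11)


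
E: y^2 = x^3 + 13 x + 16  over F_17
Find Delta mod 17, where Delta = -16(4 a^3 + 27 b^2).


4 a^3 + 27 b^2 = 4*13^3 + 27*16^2 = 8788 + 6912 = 15700
Delta = -16 * (15700) = -251200
Delta mod 17 = 9

Delta = 9 (mod 17)


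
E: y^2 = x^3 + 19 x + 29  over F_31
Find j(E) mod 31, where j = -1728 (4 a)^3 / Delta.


Delta = -16(4 a^3 + 27 b^2) mod 31 = 23
-1728 * (4 a)^3 = -1728 * (4*19)^3 mod 31 = 4
j = 4 * 23^(-1) mod 31 = 15

j = 15 (mod 31)


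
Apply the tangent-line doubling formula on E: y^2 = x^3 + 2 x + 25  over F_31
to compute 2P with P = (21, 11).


Doubling: s = (3 x1^2 + a) / (2 y1)
s = (3*21^2 + 2) / (2*11) mod 31 = 25
x3 = s^2 - 2 x1 mod 31 = 25^2 - 2*21 = 25
y3 = s (x1 - x3) - y1 mod 31 = 25 * (21 - 25) - 11 = 13

2P = (25, 13)


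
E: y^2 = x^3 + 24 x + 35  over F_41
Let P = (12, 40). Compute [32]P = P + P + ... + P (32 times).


k = 32 = 100000_2 (binary, LSB first: 000001)
Double-and-add from P = (12, 40):
  bit 0 = 0: acc unchanged = O
  bit 1 = 0: acc unchanged = O
  bit 2 = 0: acc unchanged = O
  bit 3 = 0: acc unchanged = O
  bit 4 = 0: acc unchanged = O
  bit 5 = 1: acc = O + (8, 1) = (8, 1)

32P = (8, 1)


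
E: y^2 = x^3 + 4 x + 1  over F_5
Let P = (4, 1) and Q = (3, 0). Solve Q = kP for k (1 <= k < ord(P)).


Enumerate multiples of P until we hit Q = (3, 0):
  1P = (4, 1)
  2P = (3, 0)
Match found at i = 2.

k = 2


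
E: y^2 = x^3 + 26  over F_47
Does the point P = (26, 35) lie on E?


Check whether y^2 = x^3 + 0 x + 26 (mod 47) for (x, y) = (26, 35).
LHS: y^2 = 35^2 mod 47 = 3
RHS: x^3 + 0 x + 26 = 26^3 + 0*26 + 26 mod 47 = 24
LHS != RHS

No, not on the curve


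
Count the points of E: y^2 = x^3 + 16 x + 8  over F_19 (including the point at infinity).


For each x in F_19, count y with y^2 = x^3 + 16 x + 8 mod 19:
  x = 1: RHS = 6, y in [5, 14]  -> 2 point(s)
  x = 3: RHS = 7, y in [8, 11]  -> 2 point(s)
  x = 5: RHS = 4, y in [2, 17]  -> 2 point(s)
  x = 6: RHS = 16, y in [4, 15]  -> 2 point(s)
  x = 7: RHS = 7, y in [8, 11]  -> 2 point(s)
  x = 9: RHS = 7, y in [8, 11]  -> 2 point(s)
  x = 10: RHS = 9, y in [3, 16]  -> 2 point(s)
  x = 12: RHS = 9, y in [3, 16]  -> 2 point(s)
  x = 13: RHS = 0, y in [0]  -> 1 point(s)
  x = 16: RHS = 9, y in [3, 16]  -> 2 point(s)
  x = 17: RHS = 6, y in [5, 14]  -> 2 point(s)
Affine points: 21. Add the point at infinity: total = 22.

#E(F_19) = 22


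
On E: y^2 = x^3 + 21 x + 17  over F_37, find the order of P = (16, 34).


Compute successive multiples of P until we hit O:
  1P = (16, 34)
  2P = (9, 26)
  3P = (5, 5)
  4P = (15, 9)
  5P = (2, 20)
  6P = (20, 36)
  7P = (29, 15)
  8P = (18, 23)
  ... (continuing to 47P)
  47P = O

ord(P) = 47


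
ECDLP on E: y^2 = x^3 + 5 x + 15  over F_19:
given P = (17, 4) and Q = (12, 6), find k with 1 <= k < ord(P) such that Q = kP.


Enumerate multiples of P until we hit Q = (12, 6):
  1P = (17, 4)
  2P = (10, 18)
  3P = (15, 11)
  4P = (4, 17)
  5P = (18, 16)
  6P = (14, 13)
  7P = (16, 12)
  8P = (12, 13)
  9P = (13, 4)
  10P = (8, 15)
  11P = (3, 0)
  12P = (8, 4)
  13P = (13, 15)
  14P = (12, 6)
Match found at i = 14.

k = 14


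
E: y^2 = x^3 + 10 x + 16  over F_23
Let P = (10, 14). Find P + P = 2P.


Doubling: s = (3 x1^2 + a) / (2 y1)
s = (3*10^2 + 10) / (2*14) mod 23 = 16
x3 = s^2 - 2 x1 mod 23 = 16^2 - 2*10 = 6
y3 = s (x1 - x3) - y1 mod 23 = 16 * (10 - 6) - 14 = 4

2P = (6, 4)


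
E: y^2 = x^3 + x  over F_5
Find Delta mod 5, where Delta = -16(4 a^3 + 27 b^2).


4 a^3 + 27 b^2 = 4*1^3 + 27*0^2 = 4 + 0 = 4
Delta = -16 * (4) = -64
Delta mod 5 = 1

Delta = 1 (mod 5)


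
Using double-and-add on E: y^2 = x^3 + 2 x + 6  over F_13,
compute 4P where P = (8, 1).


k = 4 = 100_2 (binary, LSB first: 001)
Double-and-add from P = (8, 1):
  bit 0 = 0: acc unchanged = O
  bit 1 = 0: acc unchanged = O
  bit 2 = 1: acc = O + (3, 0) = (3, 0)

4P = (3, 0)


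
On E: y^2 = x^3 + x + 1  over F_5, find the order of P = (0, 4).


Compute successive multiples of P until we hit O:
  1P = (0, 4)
  2P = (4, 3)
  3P = (2, 4)
  4P = (3, 1)
  5P = (3, 4)
  6P = (2, 1)
  7P = (4, 2)
  8P = (0, 1)
  ... (continuing to 9P)
  9P = O

ord(P) = 9


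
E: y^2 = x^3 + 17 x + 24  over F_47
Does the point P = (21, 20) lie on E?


Check whether y^2 = x^3 + 17 x + 24 (mod 47) for (x, y) = (21, 20).
LHS: y^2 = 20^2 mod 47 = 24
RHS: x^3 + 17 x + 24 = 21^3 + 17*21 + 24 mod 47 = 7
LHS != RHS

No, not on the curve


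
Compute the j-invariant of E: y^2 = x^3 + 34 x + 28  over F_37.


Delta = -16(4 a^3 + 27 b^2) mod 37 = 36
-1728 * (4 a)^3 = -1728 * (4*34)^3 mod 37 = 10
j = 10 * 36^(-1) mod 37 = 27

j = 27 (mod 37)


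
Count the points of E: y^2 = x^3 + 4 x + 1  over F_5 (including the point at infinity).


For each x in F_5, count y with y^2 = x^3 + 4 x + 1 mod 5:
  x = 0: RHS = 1, y in [1, 4]  -> 2 point(s)
  x = 1: RHS = 1, y in [1, 4]  -> 2 point(s)
  x = 3: RHS = 0, y in [0]  -> 1 point(s)
  x = 4: RHS = 1, y in [1, 4]  -> 2 point(s)
Affine points: 7. Add the point at infinity: total = 8.

#E(F_5) = 8


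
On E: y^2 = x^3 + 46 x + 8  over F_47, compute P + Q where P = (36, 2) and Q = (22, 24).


P != Q, so use the chord formula.
s = (y2 - y1) / (x2 - x1) = (22) / (33) mod 47 = 32
x3 = s^2 - x1 - x2 mod 47 = 32^2 - 36 - 22 = 26
y3 = s (x1 - x3) - y1 mod 47 = 32 * (36 - 26) - 2 = 36

P + Q = (26, 36)


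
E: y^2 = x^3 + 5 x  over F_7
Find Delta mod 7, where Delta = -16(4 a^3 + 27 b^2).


4 a^3 + 27 b^2 = 4*5^3 + 27*0^2 = 500 + 0 = 500
Delta = -16 * (500) = -8000
Delta mod 7 = 1

Delta = 1 (mod 7)


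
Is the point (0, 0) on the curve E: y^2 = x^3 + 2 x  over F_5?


Check whether y^2 = x^3 + 2 x + 0 (mod 5) for (x, y) = (0, 0).
LHS: y^2 = 0^2 mod 5 = 0
RHS: x^3 + 2 x + 0 = 0^3 + 2*0 + 0 mod 5 = 0
LHS = RHS

Yes, on the curve


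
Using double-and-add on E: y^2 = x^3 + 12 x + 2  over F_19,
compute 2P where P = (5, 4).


k = 2 = 10_2 (binary, LSB first: 01)
Double-and-add from P = (5, 4):
  bit 0 = 0: acc unchanged = O
  bit 1 = 1: acc = O + (10, 1) = (10, 1)

2P = (10, 1)


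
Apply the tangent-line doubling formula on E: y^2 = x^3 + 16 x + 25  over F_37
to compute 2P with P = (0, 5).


Doubling: s = (3 x1^2 + a) / (2 y1)
s = (3*0^2 + 16) / (2*5) mod 37 = 9
x3 = s^2 - 2 x1 mod 37 = 9^2 - 2*0 = 7
y3 = s (x1 - x3) - y1 mod 37 = 9 * (0 - 7) - 5 = 6

2P = (7, 6)


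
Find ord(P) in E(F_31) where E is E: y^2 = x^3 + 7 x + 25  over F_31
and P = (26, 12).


Compute successive multiples of P until we hit O:
  1P = (26, 12)
  2P = (15, 23)
  3P = (22, 15)
  4P = (1, 8)
  5P = (1, 23)
  6P = (22, 16)
  7P = (15, 8)
  8P = (26, 19)
  ... (continuing to 9P)
  9P = O

ord(P) = 9


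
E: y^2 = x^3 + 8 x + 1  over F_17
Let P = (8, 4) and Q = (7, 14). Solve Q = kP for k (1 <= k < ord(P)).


Enumerate multiples of P until we hit Q = (7, 14):
  1P = (8, 4)
  2P = (14, 16)
  3P = (16, 14)
  4P = (2, 12)
  5P = (5, 9)
  6P = (3, 16)
  7P = (7, 14)
Match found at i = 7.

k = 7


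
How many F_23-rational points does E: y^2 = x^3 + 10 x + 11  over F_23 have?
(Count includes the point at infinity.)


For each x in F_23, count y with y^2 = x^3 + 10 x + 11 mod 23:
  x = 2: RHS = 16, y in [4, 19]  -> 2 point(s)
  x = 4: RHS = 0, y in [0]  -> 1 point(s)
  x = 5: RHS = 2, y in [5, 18]  -> 2 point(s)
  x = 9: RHS = 2, y in [5, 18]  -> 2 point(s)
  x = 11: RHS = 3, y in [7, 16]  -> 2 point(s)
  x = 16: RHS = 12, y in [9, 14]  -> 2 point(s)
  x = 20: RHS = 0, y in [0]  -> 1 point(s)
  x = 21: RHS = 6, y in [11, 12]  -> 2 point(s)
  x = 22: RHS = 0, y in [0]  -> 1 point(s)
Affine points: 15. Add the point at infinity: total = 16.

#E(F_23) = 16


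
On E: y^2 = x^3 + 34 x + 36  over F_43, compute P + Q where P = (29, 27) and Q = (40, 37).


P != Q, so use the chord formula.
s = (y2 - y1) / (x2 - x1) = (10) / (11) mod 43 = 40
x3 = s^2 - x1 - x2 mod 43 = 40^2 - 29 - 40 = 26
y3 = s (x1 - x3) - y1 mod 43 = 40 * (29 - 26) - 27 = 7

P + Q = (26, 7)


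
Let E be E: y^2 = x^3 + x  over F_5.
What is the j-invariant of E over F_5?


Delta = -16(4 a^3 + 27 b^2) mod 5 = 1
-1728 * (4 a)^3 = -1728 * (4*1)^3 mod 5 = 3
j = 3 * 1^(-1) mod 5 = 3

j = 3 (mod 5)


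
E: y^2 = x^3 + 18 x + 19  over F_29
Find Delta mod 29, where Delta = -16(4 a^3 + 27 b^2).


4 a^3 + 27 b^2 = 4*18^3 + 27*19^2 = 23328 + 9747 = 33075
Delta = -16 * (33075) = -529200
Delta mod 29 = 21

Delta = 21 (mod 29)


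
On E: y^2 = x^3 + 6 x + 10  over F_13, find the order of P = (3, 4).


Compute successive multiples of P until we hit O:
  1P = (3, 4)
  2P = (10, 11)
  3P = (1, 11)
  4P = (5, 3)
  5P = (2, 2)
  6P = (12, 4)
  7P = (11, 9)
  8P = (0, 6)
  ... (continuing to 18P)
  18P = O

ord(P) = 18


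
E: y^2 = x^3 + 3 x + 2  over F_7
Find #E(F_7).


For each x in F_7, count y with y^2 = x^3 + 3 x + 2 mod 7:
  x = 0: RHS = 2, y in [3, 4]  -> 2 point(s)
  x = 2: RHS = 2, y in [3, 4]  -> 2 point(s)
  x = 4: RHS = 1, y in [1, 6]  -> 2 point(s)
  x = 5: RHS = 2, y in [3, 4]  -> 2 point(s)
Affine points: 8. Add the point at infinity: total = 9.

#E(F_7) = 9


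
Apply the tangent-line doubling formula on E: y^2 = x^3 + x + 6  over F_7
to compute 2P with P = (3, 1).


Doubling: s = (3 x1^2 + a) / (2 y1)
s = (3*3^2 + 1) / (2*1) mod 7 = 0
x3 = s^2 - 2 x1 mod 7 = 0^2 - 2*3 = 1
y3 = s (x1 - x3) - y1 mod 7 = 0 * (3 - 1) - 1 = 6

2P = (1, 6)


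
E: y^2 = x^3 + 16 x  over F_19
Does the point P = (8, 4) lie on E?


Check whether y^2 = x^3 + 16 x + 0 (mod 19) for (x, y) = (8, 4).
LHS: y^2 = 4^2 mod 19 = 16
RHS: x^3 + 16 x + 0 = 8^3 + 16*8 + 0 mod 19 = 13
LHS != RHS

No, not on the curve


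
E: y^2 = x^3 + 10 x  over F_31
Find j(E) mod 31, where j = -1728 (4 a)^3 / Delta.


Delta = -16(4 a^3 + 27 b^2) mod 31 = 15
-1728 * (4 a)^3 = -1728 * (4*10)^3 mod 31 = 4
j = 4 * 15^(-1) mod 31 = 23

j = 23 (mod 31)


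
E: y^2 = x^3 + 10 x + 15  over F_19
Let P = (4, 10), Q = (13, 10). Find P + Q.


P != Q, so use the chord formula.
s = (y2 - y1) / (x2 - x1) = (0) / (9) mod 19 = 0
x3 = s^2 - x1 - x2 mod 19 = 0^2 - 4 - 13 = 2
y3 = s (x1 - x3) - y1 mod 19 = 0 * (4 - 2) - 10 = 9

P + Q = (2, 9)


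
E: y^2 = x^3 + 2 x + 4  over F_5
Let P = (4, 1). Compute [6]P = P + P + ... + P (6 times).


k = 6 = 110_2 (binary, LSB first: 011)
Double-and-add from P = (4, 1):
  bit 0 = 0: acc unchanged = O
  bit 1 = 1: acc = O + (2, 4) = (2, 4)
  bit 2 = 1: acc = (2, 4) + (0, 2) = (4, 4)

6P = (4, 4)


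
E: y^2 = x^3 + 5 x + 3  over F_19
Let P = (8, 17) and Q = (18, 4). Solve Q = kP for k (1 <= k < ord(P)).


Enumerate multiples of P until we hit Q = (18, 4):
  1P = (8, 17)
  2P = (12, 9)
  3P = (3, 11)
  4P = (14, 10)
  5P = (1, 16)
  6P = (17, 17)
  7P = (13, 2)
  8P = (7, 18)
  9P = (5, 18)
  10P = (4, 7)
  11P = (18, 15)
  12P = (9, 6)
  13P = (9, 13)
  14P = (18, 4)
Match found at i = 14.

k = 14


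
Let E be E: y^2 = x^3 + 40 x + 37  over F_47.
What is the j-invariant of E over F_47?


Delta = -16(4 a^3 + 27 b^2) mod 47 = 43
-1728 * (4 a)^3 = -1728 * (4*40)^3 mod 47 = 14
j = 14 * 43^(-1) mod 47 = 20

j = 20 (mod 47)


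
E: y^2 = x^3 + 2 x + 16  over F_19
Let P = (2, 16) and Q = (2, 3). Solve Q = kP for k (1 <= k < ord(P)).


Enumerate multiples of P until we hit Q = (2, 3):
  1P = (2, 16)
  2P = (12, 1)
  3P = (12, 18)
  4P = (2, 3)
Match found at i = 4.

k = 4


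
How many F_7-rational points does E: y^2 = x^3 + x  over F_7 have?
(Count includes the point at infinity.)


For each x in F_7, count y with y^2 = x^3 + 1 x + 0 mod 7:
  x = 0: RHS = 0, y in [0]  -> 1 point(s)
  x = 1: RHS = 2, y in [3, 4]  -> 2 point(s)
  x = 3: RHS = 2, y in [3, 4]  -> 2 point(s)
  x = 5: RHS = 4, y in [2, 5]  -> 2 point(s)
Affine points: 7. Add the point at infinity: total = 8.

#E(F_7) = 8


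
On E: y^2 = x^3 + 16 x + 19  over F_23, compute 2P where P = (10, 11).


Doubling: s = (3 x1^2 + a) / (2 y1)
s = (3*10^2 + 16) / (2*11) mod 23 = 6
x3 = s^2 - 2 x1 mod 23 = 6^2 - 2*10 = 16
y3 = s (x1 - x3) - y1 mod 23 = 6 * (10 - 16) - 11 = 22

2P = (16, 22)


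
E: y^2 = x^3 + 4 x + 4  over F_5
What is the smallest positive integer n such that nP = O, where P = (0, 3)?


Compute successive multiples of P until we hit O:
  1P = (0, 3)
  2P = (1, 3)
  3P = (4, 2)
  4P = (2, 0)
  5P = (4, 3)
  6P = (1, 2)
  7P = (0, 2)
  8P = O

ord(P) = 8


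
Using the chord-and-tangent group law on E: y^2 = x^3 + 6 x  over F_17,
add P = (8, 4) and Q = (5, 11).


P != Q, so use the chord formula.
s = (y2 - y1) / (x2 - x1) = (7) / (14) mod 17 = 9
x3 = s^2 - x1 - x2 mod 17 = 9^2 - 8 - 5 = 0
y3 = s (x1 - x3) - y1 mod 17 = 9 * (8 - 0) - 4 = 0

P + Q = (0, 0)


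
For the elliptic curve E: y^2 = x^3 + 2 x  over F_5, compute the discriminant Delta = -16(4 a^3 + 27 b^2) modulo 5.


4 a^3 + 27 b^2 = 4*2^3 + 27*0^2 = 32 + 0 = 32
Delta = -16 * (32) = -512
Delta mod 5 = 3

Delta = 3 (mod 5)


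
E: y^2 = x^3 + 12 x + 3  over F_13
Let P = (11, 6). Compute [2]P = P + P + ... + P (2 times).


k = 2 = 10_2 (binary, LSB first: 01)
Double-and-add from P = (11, 6):
  bit 0 = 0: acc unchanged = O
  bit 1 = 1: acc = O + (8, 0) = (8, 0)

2P = (8, 0)


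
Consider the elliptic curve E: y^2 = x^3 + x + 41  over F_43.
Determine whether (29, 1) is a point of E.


Check whether y^2 = x^3 + 1 x + 41 (mod 43) for (x, y) = (29, 1).
LHS: y^2 = 1^2 mod 43 = 1
RHS: x^3 + 1 x + 41 = 29^3 + 1*29 + 41 mod 43 = 35
LHS != RHS

No, not on the curve


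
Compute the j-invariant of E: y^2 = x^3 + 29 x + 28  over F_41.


Delta = -16(4 a^3 + 27 b^2) mod 41 = 28
-1728 * (4 a)^3 = -1728 * (4*29)^3 mod 41 = 8
j = 8 * 28^(-1) mod 41 = 12

j = 12 (mod 41)


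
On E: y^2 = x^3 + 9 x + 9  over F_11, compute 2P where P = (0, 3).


Doubling: s = (3 x1^2 + a) / (2 y1)
s = (3*0^2 + 9) / (2*3) mod 11 = 7
x3 = s^2 - 2 x1 mod 11 = 7^2 - 2*0 = 5
y3 = s (x1 - x3) - y1 mod 11 = 7 * (0 - 5) - 3 = 6

2P = (5, 6)


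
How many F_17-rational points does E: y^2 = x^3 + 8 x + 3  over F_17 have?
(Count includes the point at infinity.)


For each x in F_17, count y with y^2 = x^3 + 8 x + 3 mod 17:
  x = 5: RHS = 15, y in [7, 10]  -> 2 point(s)
  x = 8: RHS = 1, y in [1, 16]  -> 2 point(s)
  x = 12: RHS = 8, y in [5, 12]  -> 2 point(s)
  x = 13: RHS = 9, y in [3, 14]  -> 2 point(s)
  x = 15: RHS = 13, y in [8, 9]  -> 2 point(s)
Affine points: 10. Add the point at infinity: total = 11.

#E(F_17) = 11


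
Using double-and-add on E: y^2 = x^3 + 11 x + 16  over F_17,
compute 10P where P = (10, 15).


k = 10 = 1010_2 (binary, LSB first: 0101)
Double-and-add from P = (10, 15):
  bit 0 = 0: acc unchanged = O
  bit 1 = 1: acc = O + (6, 14) = (6, 14)
  bit 2 = 0: acc unchanged = (6, 14)
  bit 3 = 1: acc = (6, 14) + (16, 15) = (3, 5)

10P = (3, 5)


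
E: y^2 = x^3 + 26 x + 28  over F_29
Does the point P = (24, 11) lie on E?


Check whether y^2 = x^3 + 26 x + 28 (mod 29) for (x, y) = (24, 11).
LHS: y^2 = 11^2 mod 29 = 5
RHS: x^3 + 26 x + 28 = 24^3 + 26*24 + 28 mod 29 = 5
LHS = RHS

Yes, on the curve


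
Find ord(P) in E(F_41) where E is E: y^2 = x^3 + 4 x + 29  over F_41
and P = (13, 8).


Compute successive multiples of P until we hit O:
  1P = (13, 8)
  2P = (6, 8)
  3P = (22, 33)
  4P = (37, 21)
  5P = (14, 0)
  6P = (37, 20)
  7P = (22, 8)
  8P = (6, 33)
  ... (continuing to 10P)
  10P = O

ord(P) = 10


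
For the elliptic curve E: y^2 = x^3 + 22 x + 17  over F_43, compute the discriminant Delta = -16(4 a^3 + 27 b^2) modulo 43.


4 a^3 + 27 b^2 = 4*22^3 + 27*17^2 = 42592 + 7803 = 50395
Delta = -16 * (50395) = -806320
Delta mod 43 = 16

Delta = 16 (mod 43)


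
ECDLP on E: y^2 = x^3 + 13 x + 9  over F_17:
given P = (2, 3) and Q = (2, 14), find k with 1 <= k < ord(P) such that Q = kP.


Enumerate multiples of P until we hit Q = (2, 14):
  1P = (2, 3)
  2P = (11, 2)
  3P = (8, 9)
  4P = (8, 8)
  5P = (11, 15)
  6P = (2, 14)
Match found at i = 6.

k = 6


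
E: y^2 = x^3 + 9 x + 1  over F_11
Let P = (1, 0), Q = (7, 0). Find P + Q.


P != Q, so use the chord formula.
s = (y2 - y1) / (x2 - x1) = (0) / (6) mod 11 = 0
x3 = s^2 - x1 - x2 mod 11 = 0^2 - 1 - 7 = 3
y3 = s (x1 - x3) - y1 mod 11 = 0 * (1 - 3) - 0 = 0

P + Q = (3, 0)


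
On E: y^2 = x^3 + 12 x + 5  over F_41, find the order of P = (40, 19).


Compute successive multiples of P until we hit O:
  1P = (40, 19)
  2P = (27, 39)
  3P = (13, 12)
  4P = (19, 32)
  5P = (2, 18)
  6P = (31, 19)
  7P = (11, 22)
  8P = (8, 30)
  ... (continuing to 37P)
  37P = O

ord(P) = 37


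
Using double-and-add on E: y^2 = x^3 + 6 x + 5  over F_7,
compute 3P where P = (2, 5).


k = 3 = 11_2 (binary, LSB first: 11)
Double-and-add from P = (2, 5):
  bit 0 = 1: acc = O + (2, 5) = (2, 5)
  bit 1 = 1: acc = (2, 5) + (4, 4) = (3, 6)

3P = (3, 6)


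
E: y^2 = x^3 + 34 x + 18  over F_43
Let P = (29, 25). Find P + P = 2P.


Doubling: s = (3 x1^2 + a) / (2 y1)
s = (3*29^2 + 34) / (2*25) mod 43 = 9
x3 = s^2 - 2 x1 mod 43 = 9^2 - 2*29 = 23
y3 = s (x1 - x3) - y1 mod 43 = 9 * (29 - 23) - 25 = 29

2P = (23, 29)


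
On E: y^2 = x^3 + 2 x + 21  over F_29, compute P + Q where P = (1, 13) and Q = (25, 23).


P != Q, so use the chord formula.
s = (y2 - y1) / (x2 - x1) = (10) / (24) mod 29 = 27
x3 = s^2 - x1 - x2 mod 29 = 27^2 - 1 - 25 = 7
y3 = s (x1 - x3) - y1 mod 29 = 27 * (1 - 7) - 13 = 28

P + Q = (7, 28)


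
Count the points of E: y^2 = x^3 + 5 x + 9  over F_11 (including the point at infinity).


For each x in F_11, count y with y^2 = x^3 + 5 x + 9 mod 11:
  x = 0: RHS = 9, y in [3, 8]  -> 2 point(s)
  x = 1: RHS = 4, y in [2, 9]  -> 2 point(s)
  x = 2: RHS = 5, y in [4, 7]  -> 2 point(s)
  x = 4: RHS = 5, y in [4, 7]  -> 2 point(s)
  x = 5: RHS = 5, y in [4, 7]  -> 2 point(s)
  x = 8: RHS = 0, y in [0]  -> 1 point(s)
  x = 10: RHS = 3, y in [5, 6]  -> 2 point(s)
Affine points: 13. Add the point at infinity: total = 14.

#E(F_11) = 14


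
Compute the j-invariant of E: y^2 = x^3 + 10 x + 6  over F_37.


Delta = -16(4 a^3 + 27 b^2) mod 37 = 35
-1728 * (4 a)^3 = -1728 * (4*10)^3 mod 37 = 1
j = 1 * 35^(-1) mod 37 = 18

j = 18 (mod 37)


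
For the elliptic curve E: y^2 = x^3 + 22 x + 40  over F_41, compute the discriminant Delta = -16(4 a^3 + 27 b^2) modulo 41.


4 a^3 + 27 b^2 = 4*22^3 + 27*40^2 = 42592 + 43200 = 85792
Delta = -16 * (85792) = -1372672
Delta mod 41 = 8

Delta = 8 (mod 41)


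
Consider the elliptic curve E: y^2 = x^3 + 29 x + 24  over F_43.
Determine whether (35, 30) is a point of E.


Check whether y^2 = x^3 + 29 x + 24 (mod 43) for (x, y) = (35, 30).
LHS: y^2 = 30^2 mod 43 = 40
RHS: x^3 + 29 x + 24 = 35^3 + 29*35 + 24 mod 43 = 11
LHS != RHS

No, not on the curve


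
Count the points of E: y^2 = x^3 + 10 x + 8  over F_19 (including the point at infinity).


For each x in F_19, count y with y^2 = x^3 + 10 x + 8 mod 19:
  x = 1: RHS = 0, y in [0]  -> 1 point(s)
  x = 2: RHS = 17, y in [6, 13]  -> 2 point(s)
  x = 4: RHS = 17, y in [6, 13]  -> 2 point(s)
  x = 8: RHS = 11, y in [7, 12]  -> 2 point(s)
  x = 10: RHS = 6, y in [5, 14]  -> 2 point(s)
  x = 11: RHS = 5, y in [9, 10]  -> 2 point(s)
  x = 13: RHS = 17, y in [6, 13]  -> 2 point(s)
  x = 14: RHS = 4, y in [2, 17]  -> 2 point(s)
  x = 18: RHS = 16, y in [4, 15]  -> 2 point(s)
Affine points: 17. Add the point at infinity: total = 18.

#E(F_19) = 18


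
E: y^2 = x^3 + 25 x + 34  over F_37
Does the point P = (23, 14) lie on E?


Check whether y^2 = x^3 + 25 x + 34 (mod 37) for (x, y) = (23, 14).
LHS: y^2 = 14^2 mod 37 = 11
RHS: x^3 + 25 x + 34 = 23^3 + 25*23 + 34 mod 37 = 11
LHS = RHS

Yes, on the curve


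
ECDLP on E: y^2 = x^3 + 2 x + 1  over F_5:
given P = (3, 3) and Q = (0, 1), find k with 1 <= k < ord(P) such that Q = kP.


Enumerate multiples of P until we hit Q = (0, 1):
  1P = (3, 3)
  2P = (0, 4)
  3P = (1, 3)
  4P = (1, 2)
  5P = (0, 1)
Match found at i = 5.

k = 5


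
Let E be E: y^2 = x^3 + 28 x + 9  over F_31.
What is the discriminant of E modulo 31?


4 a^3 + 27 b^2 = 4*28^3 + 27*9^2 = 87808 + 2187 = 89995
Delta = -16 * (89995) = -1439920
Delta mod 31 = 30

Delta = 30 (mod 31)


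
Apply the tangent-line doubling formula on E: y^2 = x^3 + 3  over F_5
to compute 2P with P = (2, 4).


Doubling: s = (3 x1^2 + a) / (2 y1)
s = (3*2^2 + 0) / (2*4) mod 5 = 4
x3 = s^2 - 2 x1 mod 5 = 4^2 - 2*2 = 2
y3 = s (x1 - x3) - y1 mod 5 = 4 * (2 - 2) - 4 = 1

2P = (2, 1)


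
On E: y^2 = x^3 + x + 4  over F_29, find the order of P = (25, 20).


Compute successive multiples of P until we hit O:
  1P = (25, 20)
  2P = (1, 21)
  3P = (10, 12)
  4P = (18, 5)
  5P = (19, 26)
  6P = (15, 28)
  7P = (14, 6)
  8P = (6, 20)
  ... (continuing to 33P)
  33P = O

ord(P) = 33


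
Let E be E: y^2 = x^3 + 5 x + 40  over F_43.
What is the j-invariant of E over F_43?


Delta = -16(4 a^3 + 27 b^2) mod 43 = 23
-1728 * (4 a)^3 = -1728 * (4*5)^3 mod 43 = 27
j = 27 * 23^(-1) mod 43 = 18

j = 18 (mod 43)


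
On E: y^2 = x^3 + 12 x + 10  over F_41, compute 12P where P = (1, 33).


k = 12 = 1100_2 (binary, LSB first: 0011)
Double-and-add from P = (1, 33):
  bit 0 = 0: acc unchanged = O
  bit 1 = 0: acc unchanged = O
  bit 2 = 1: acc = O + (20, 3) = (20, 3)
  bit 3 = 1: acc = (20, 3) + (10, 8) = (1, 8)

12P = (1, 8)


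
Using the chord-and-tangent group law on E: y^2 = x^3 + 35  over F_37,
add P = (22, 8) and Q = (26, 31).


P != Q, so use the chord formula.
s = (y2 - y1) / (x2 - x1) = (23) / (4) mod 37 = 15
x3 = s^2 - x1 - x2 mod 37 = 15^2 - 22 - 26 = 29
y3 = s (x1 - x3) - y1 mod 37 = 15 * (22 - 29) - 8 = 35

P + Q = (29, 35)


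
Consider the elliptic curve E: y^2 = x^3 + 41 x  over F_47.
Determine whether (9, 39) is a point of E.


Check whether y^2 = x^3 + 41 x + 0 (mod 47) for (x, y) = (9, 39).
LHS: y^2 = 39^2 mod 47 = 17
RHS: x^3 + 41 x + 0 = 9^3 + 41*9 + 0 mod 47 = 17
LHS = RHS

Yes, on the curve


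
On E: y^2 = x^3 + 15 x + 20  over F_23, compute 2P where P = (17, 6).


Doubling: s = (3 x1^2 + a) / (2 y1)
s = (3*17^2 + 15) / (2*6) mod 23 = 16
x3 = s^2 - 2 x1 mod 23 = 16^2 - 2*17 = 15
y3 = s (x1 - x3) - y1 mod 23 = 16 * (17 - 15) - 6 = 3

2P = (15, 3)


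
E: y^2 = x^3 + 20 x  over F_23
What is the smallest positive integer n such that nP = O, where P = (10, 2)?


Compute successive multiples of P until we hit O:
  1P = (10, 2)
  2P = (9, 9)
  3P = (7, 0)
  4P = (9, 14)
  5P = (10, 21)
  6P = O

ord(P) = 6


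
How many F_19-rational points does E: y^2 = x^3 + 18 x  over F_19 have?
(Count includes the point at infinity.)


For each x in F_19, count y with y^2 = x^3 + 18 x + 0 mod 19:
  x = 0: RHS = 0, y in [0]  -> 1 point(s)
  x = 1: RHS = 0, y in [0]  -> 1 point(s)
  x = 2: RHS = 6, y in [5, 14]  -> 2 point(s)
  x = 3: RHS = 5, y in [9, 10]  -> 2 point(s)
  x = 5: RHS = 6, y in [5, 14]  -> 2 point(s)
  x = 6: RHS = 1, y in [1, 18]  -> 2 point(s)
  x = 9: RHS = 17, y in [6, 13]  -> 2 point(s)
  x = 11: RHS = 9, y in [3, 16]  -> 2 point(s)
  x = 12: RHS = 6, y in [5, 14]  -> 2 point(s)
  x = 15: RHS = 16, y in [4, 15]  -> 2 point(s)
  x = 18: RHS = 0, y in [0]  -> 1 point(s)
Affine points: 19. Add the point at infinity: total = 20.

#E(F_19) = 20


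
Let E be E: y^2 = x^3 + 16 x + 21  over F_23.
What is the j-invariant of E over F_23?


Delta = -16(4 a^3 + 27 b^2) mod 23 = 7
-1728 * (4 a)^3 = -1728 * (4*16)^3 mod 23 = 7
j = 7 * 7^(-1) mod 23 = 1

j = 1 (mod 23)


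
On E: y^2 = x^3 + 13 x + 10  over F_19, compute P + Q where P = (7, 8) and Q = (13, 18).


P != Q, so use the chord formula.
s = (y2 - y1) / (x2 - x1) = (10) / (6) mod 19 = 8
x3 = s^2 - x1 - x2 mod 19 = 8^2 - 7 - 13 = 6
y3 = s (x1 - x3) - y1 mod 19 = 8 * (7 - 6) - 8 = 0

P + Q = (6, 0)


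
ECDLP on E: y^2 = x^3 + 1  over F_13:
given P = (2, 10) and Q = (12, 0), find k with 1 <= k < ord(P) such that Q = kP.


Enumerate multiples of P until we hit Q = (12, 0):
  1P = (2, 10)
  2P = (0, 12)
  3P = (12, 0)
Match found at i = 3.

k = 3


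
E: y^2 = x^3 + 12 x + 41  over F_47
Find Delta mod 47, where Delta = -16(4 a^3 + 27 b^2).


4 a^3 + 27 b^2 = 4*12^3 + 27*41^2 = 6912 + 45387 = 52299
Delta = -16 * (52299) = -836784
Delta mod 47 = 4

Delta = 4 (mod 47)


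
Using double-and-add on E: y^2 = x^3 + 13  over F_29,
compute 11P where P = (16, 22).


k = 11 = 1011_2 (binary, LSB first: 1101)
Double-and-add from P = (16, 22):
  bit 0 = 1: acc = O + (16, 22) = (16, 22)
  bit 1 = 1: acc = (16, 22) + (27, 18) = (24, 2)
  bit 2 = 0: acc unchanged = (24, 2)
  bit 3 = 1: acc = (24, 2) + (18, 25) = (17, 5)

11P = (17, 5)


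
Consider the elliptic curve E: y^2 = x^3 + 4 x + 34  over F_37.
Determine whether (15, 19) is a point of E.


Check whether y^2 = x^3 + 4 x + 34 (mod 37) for (x, y) = (15, 19).
LHS: y^2 = 19^2 mod 37 = 28
RHS: x^3 + 4 x + 34 = 15^3 + 4*15 + 34 mod 37 = 28
LHS = RHS

Yes, on the curve


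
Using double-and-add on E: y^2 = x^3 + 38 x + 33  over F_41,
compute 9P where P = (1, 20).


k = 9 = 1001_2 (binary, LSB first: 1001)
Double-and-add from P = (1, 20):
  bit 0 = 1: acc = O + (1, 20) = (1, 20)
  bit 1 = 0: acc unchanged = (1, 20)
  bit 2 = 0: acc unchanged = (1, 20)
  bit 3 = 1: acc = (1, 20) + (33, 23) = (39, 20)

9P = (39, 20)


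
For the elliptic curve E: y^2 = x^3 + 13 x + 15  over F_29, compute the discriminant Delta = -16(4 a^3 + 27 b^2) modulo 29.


4 a^3 + 27 b^2 = 4*13^3 + 27*15^2 = 8788 + 6075 = 14863
Delta = -16 * (14863) = -237808
Delta mod 29 = 21

Delta = 21 (mod 29)


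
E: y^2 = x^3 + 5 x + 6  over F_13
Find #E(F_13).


For each x in F_13, count y with y^2 = x^3 + 5 x + 6 mod 13:
  x = 1: RHS = 12, y in [5, 8]  -> 2 point(s)
  x = 3: RHS = 9, y in [3, 10]  -> 2 point(s)
  x = 4: RHS = 12, y in [5, 8]  -> 2 point(s)
  x = 5: RHS = 0, y in [0]  -> 1 point(s)
  x = 8: RHS = 12, y in [5, 8]  -> 2 point(s)
  x = 9: RHS = 0, y in [0]  -> 1 point(s)
  x = 10: RHS = 3, y in [4, 9]  -> 2 point(s)
  x = 11: RHS = 1, y in [1, 12]  -> 2 point(s)
  x = 12: RHS = 0, y in [0]  -> 1 point(s)
Affine points: 15. Add the point at infinity: total = 16.

#E(F_13) = 16


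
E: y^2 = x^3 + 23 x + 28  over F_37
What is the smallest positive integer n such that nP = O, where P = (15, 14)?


Compute successive multiples of P until we hit O:
  1P = (15, 14)
  2P = (0, 19)
  3P = (18, 24)
  4P = (11, 24)
  5P = (8, 24)
  6P = (10, 0)
  7P = (8, 13)
  8P = (11, 13)
  ... (continuing to 12P)
  12P = O

ord(P) = 12


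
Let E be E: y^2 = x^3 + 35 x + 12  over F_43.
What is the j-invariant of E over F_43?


Delta = -16(4 a^3 + 27 b^2) mod 43 = 15
-1728 * (4 a)^3 = -1728 * (4*35)^3 mod 43 = 16
j = 16 * 15^(-1) mod 43 = 24

j = 24 (mod 43)


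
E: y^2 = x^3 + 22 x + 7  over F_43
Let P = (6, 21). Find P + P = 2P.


Doubling: s = (3 x1^2 + a) / (2 y1)
s = (3*6^2 + 22) / (2*21) mod 43 = 42
x3 = s^2 - 2 x1 mod 43 = 42^2 - 2*6 = 32
y3 = s (x1 - x3) - y1 mod 43 = 42 * (6 - 32) - 21 = 5

2P = (32, 5)


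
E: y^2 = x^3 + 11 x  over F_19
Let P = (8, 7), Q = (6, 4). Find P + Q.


P != Q, so use the chord formula.
s = (y2 - y1) / (x2 - x1) = (16) / (17) mod 19 = 11
x3 = s^2 - x1 - x2 mod 19 = 11^2 - 8 - 6 = 12
y3 = s (x1 - x3) - y1 mod 19 = 11 * (8 - 12) - 7 = 6

P + Q = (12, 6)


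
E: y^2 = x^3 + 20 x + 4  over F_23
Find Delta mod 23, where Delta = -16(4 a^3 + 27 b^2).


4 a^3 + 27 b^2 = 4*20^3 + 27*4^2 = 32000 + 432 = 32432
Delta = -16 * (32432) = -518912
Delta mod 23 = 14

Delta = 14 (mod 23)


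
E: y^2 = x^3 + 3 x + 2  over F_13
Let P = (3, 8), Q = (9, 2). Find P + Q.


P != Q, so use the chord formula.
s = (y2 - y1) / (x2 - x1) = (7) / (6) mod 13 = 12
x3 = s^2 - x1 - x2 mod 13 = 12^2 - 3 - 9 = 2
y3 = s (x1 - x3) - y1 mod 13 = 12 * (3 - 2) - 8 = 4

P + Q = (2, 4)


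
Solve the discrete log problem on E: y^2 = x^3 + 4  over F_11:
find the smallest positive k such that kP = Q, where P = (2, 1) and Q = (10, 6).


Enumerate multiples of P until we hit Q = (10, 6):
  1P = (2, 1)
  2P = (10, 6)
Match found at i = 2.

k = 2


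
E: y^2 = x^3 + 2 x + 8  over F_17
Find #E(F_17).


For each x in F_17, count y with y^2 = x^3 + 2 x + 8 mod 17:
  x = 0: RHS = 8, y in [5, 12]  -> 2 point(s)
  x = 6: RHS = 15, y in [7, 10]  -> 2 point(s)
  x = 7: RHS = 8, y in [5, 12]  -> 2 point(s)
  x = 8: RHS = 9, y in [3, 14]  -> 2 point(s)
  x = 10: RHS = 8, y in [5, 12]  -> 2 point(s)
  x = 11: RHS = 1, y in [1, 16]  -> 2 point(s)
  x = 12: RHS = 9, y in [3, 14]  -> 2 point(s)
  x = 13: RHS = 4, y in [2, 15]  -> 2 point(s)
  x = 14: RHS = 9, y in [3, 14]  -> 2 point(s)
  x = 15: RHS = 13, y in [8, 9]  -> 2 point(s)
Affine points: 20. Add the point at infinity: total = 21.

#E(F_17) = 21


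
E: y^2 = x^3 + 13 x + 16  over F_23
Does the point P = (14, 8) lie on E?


Check whether y^2 = x^3 + 13 x + 16 (mod 23) for (x, y) = (14, 8).
LHS: y^2 = 8^2 mod 23 = 18
RHS: x^3 + 13 x + 16 = 14^3 + 13*14 + 16 mod 23 = 21
LHS != RHS

No, not on the curve


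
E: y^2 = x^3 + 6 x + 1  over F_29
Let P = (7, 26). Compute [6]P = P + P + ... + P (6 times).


k = 6 = 110_2 (binary, LSB first: 011)
Double-and-add from P = (7, 26):
  bit 0 = 0: acc unchanged = O
  bit 1 = 1: acc = O + (20, 1) = (20, 1)
  bit 2 = 1: acc = (20, 1) + (25, 0) = (20, 28)

6P = (20, 28)


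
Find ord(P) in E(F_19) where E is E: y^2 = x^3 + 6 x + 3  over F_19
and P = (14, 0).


Compute successive multiples of P until we hit O:
  1P = (14, 0)
  2P = O

ord(P) = 2


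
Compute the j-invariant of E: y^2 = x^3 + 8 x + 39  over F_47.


Delta = -16(4 a^3 + 27 b^2) mod 47 = 26
-1728 * (4 a)^3 = -1728 * (4*8)^3 mod 47 = 5
j = 5 * 26^(-1) mod 47 = 2

j = 2 (mod 47)


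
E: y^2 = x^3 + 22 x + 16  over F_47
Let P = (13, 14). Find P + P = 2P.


Doubling: s = (3 x1^2 + a) / (2 y1)
s = (3*13^2 + 22) / (2*14) mod 47 = 34
x3 = s^2 - 2 x1 mod 47 = 34^2 - 2*13 = 2
y3 = s (x1 - x3) - y1 mod 47 = 34 * (13 - 2) - 14 = 31

2P = (2, 31)


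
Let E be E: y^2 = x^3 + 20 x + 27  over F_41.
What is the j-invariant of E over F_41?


Delta = -16(4 a^3 + 27 b^2) mod 41 = 1
-1728 * (4 a)^3 = -1728 * (4*20)^3 mod 41 = 7
j = 7 * 1^(-1) mod 41 = 7

j = 7 (mod 41)


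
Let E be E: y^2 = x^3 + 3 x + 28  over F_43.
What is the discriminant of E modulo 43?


4 a^3 + 27 b^2 = 4*3^3 + 27*28^2 = 108 + 21168 = 21276
Delta = -16 * (21276) = -340416
Delta mod 43 = 15

Delta = 15 (mod 43)


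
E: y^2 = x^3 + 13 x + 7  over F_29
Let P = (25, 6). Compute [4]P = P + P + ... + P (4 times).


k = 4 = 100_2 (binary, LSB first: 001)
Double-and-add from P = (25, 6):
  bit 0 = 0: acc unchanged = O
  bit 1 = 0: acc unchanged = O
  bit 2 = 1: acc = O + (26, 17) = (26, 17)

4P = (26, 17)


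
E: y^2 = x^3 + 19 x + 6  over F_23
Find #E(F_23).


For each x in F_23, count y with y^2 = x^3 + 19 x + 6 mod 23:
  x = 0: RHS = 6, y in [11, 12]  -> 2 point(s)
  x = 1: RHS = 3, y in [7, 16]  -> 2 point(s)
  x = 2: RHS = 6, y in [11, 12]  -> 2 point(s)
  x = 4: RHS = 8, y in [10, 13]  -> 2 point(s)
  x = 8: RHS = 3, y in [7, 16]  -> 2 point(s)
  x = 9: RHS = 9, y in [3, 20]  -> 2 point(s)
  x = 10: RHS = 0, y in [0]  -> 1 point(s)
  x = 13: RHS = 12, y in [9, 14]  -> 2 point(s)
  x = 14: RHS = 3, y in [7, 16]  -> 2 point(s)
  x = 15: RHS = 9, y in [3, 20]  -> 2 point(s)
  x = 16: RHS = 13, y in [6, 17]  -> 2 point(s)
  x = 18: RHS = 16, y in [4, 19]  -> 2 point(s)
  x = 19: RHS = 4, y in [2, 21]  -> 2 point(s)
  x = 21: RHS = 6, y in [11, 12]  -> 2 point(s)
  x = 22: RHS = 9, y in [3, 20]  -> 2 point(s)
Affine points: 29. Add the point at infinity: total = 30.

#E(F_23) = 30


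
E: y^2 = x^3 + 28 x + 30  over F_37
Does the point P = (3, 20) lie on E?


Check whether y^2 = x^3 + 28 x + 30 (mod 37) for (x, y) = (3, 20).
LHS: y^2 = 20^2 mod 37 = 30
RHS: x^3 + 28 x + 30 = 3^3 + 28*3 + 30 mod 37 = 30
LHS = RHS

Yes, on the curve


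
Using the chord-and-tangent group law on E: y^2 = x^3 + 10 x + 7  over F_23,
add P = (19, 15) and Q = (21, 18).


P != Q, so use the chord formula.
s = (y2 - y1) / (x2 - x1) = (3) / (2) mod 23 = 13
x3 = s^2 - x1 - x2 mod 23 = 13^2 - 19 - 21 = 14
y3 = s (x1 - x3) - y1 mod 23 = 13 * (19 - 14) - 15 = 4

P + Q = (14, 4)


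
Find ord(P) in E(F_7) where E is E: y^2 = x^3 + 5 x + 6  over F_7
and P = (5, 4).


Compute successive multiples of P until we hit O:
  1P = (5, 4)
  2P = (6, 0)
  3P = (5, 3)
  4P = O

ord(P) = 4


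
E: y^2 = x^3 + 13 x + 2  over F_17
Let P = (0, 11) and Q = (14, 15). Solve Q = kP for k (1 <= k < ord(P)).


Enumerate multiples of P until we hit Q = (14, 15):
  1P = (0, 11)
  2P = (2, 11)
  3P = (15, 6)
  4P = (4, 13)
  5P = (9, 10)
  6P = (12, 13)
  7P = (14, 15)
Match found at i = 7.

k = 7


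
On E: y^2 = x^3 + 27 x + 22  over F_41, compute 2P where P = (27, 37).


Doubling: s = (3 x1^2 + a) / (2 y1)
s = (3*27^2 + 27) / (2*37) mod 41 = 0
x3 = s^2 - 2 x1 mod 41 = 0^2 - 2*27 = 28
y3 = s (x1 - x3) - y1 mod 41 = 0 * (27 - 28) - 37 = 4

2P = (28, 4)


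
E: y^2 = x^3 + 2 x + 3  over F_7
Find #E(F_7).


For each x in F_7, count y with y^2 = x^3 + 2 x + 3 mod 7:
  x = 2: RHS = 1, y in [1, 6]  -> 2 point(s)
  x = 3: RHS = 1, y in [1, 6]  -> 2 point(s)
  x = 6: RHS = 0, y in [0]  -> 1 point(s)
Affine points: 5. Add the point at infinity: total = 6.

#E(F_7) = 6
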